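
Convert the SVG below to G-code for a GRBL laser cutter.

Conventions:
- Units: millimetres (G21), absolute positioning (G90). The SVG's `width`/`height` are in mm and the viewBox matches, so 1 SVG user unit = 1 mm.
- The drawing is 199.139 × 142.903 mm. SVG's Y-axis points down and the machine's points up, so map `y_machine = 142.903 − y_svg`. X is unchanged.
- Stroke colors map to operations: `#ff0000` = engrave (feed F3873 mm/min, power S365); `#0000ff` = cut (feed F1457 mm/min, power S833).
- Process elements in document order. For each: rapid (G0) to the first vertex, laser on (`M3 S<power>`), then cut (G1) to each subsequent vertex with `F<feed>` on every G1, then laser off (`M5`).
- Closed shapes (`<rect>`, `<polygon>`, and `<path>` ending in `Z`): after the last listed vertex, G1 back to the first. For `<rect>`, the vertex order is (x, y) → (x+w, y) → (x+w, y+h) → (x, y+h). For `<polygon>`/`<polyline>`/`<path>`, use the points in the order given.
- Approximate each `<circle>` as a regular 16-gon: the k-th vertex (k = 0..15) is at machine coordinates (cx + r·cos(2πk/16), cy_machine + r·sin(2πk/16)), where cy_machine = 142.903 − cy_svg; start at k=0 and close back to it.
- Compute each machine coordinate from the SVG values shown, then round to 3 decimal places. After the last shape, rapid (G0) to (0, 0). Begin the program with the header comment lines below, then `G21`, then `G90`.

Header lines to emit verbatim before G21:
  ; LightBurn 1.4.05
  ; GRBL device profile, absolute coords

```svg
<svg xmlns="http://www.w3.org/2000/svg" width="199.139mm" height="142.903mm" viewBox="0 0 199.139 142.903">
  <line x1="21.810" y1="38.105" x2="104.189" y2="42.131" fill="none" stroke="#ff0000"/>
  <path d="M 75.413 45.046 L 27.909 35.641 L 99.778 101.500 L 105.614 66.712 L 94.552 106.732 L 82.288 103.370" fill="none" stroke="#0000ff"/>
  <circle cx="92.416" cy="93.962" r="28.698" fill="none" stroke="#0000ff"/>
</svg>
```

viewBox `0 0 199.139 142.903` with mm width/height → 1 unit = 1 mm. Flip: y_m = 142.903 − y_svg.

**Shape 1** — `<line>` line segment, stroke `#ff0000` → engrave (S365, F3873). Machine vertices: (21.810,104.798) → (104.189,100.772). Open path.

**Shape 2** — `<path>` open polyline, stroke `#0000ff` → cut (S833, F1457). Machine vertices: (75.413,97.857) → (27.909,107.262) → (99.778,41.403) → (105.614,76.191) → (94.552,36.171) → (82.288,39.533). Open path.

**Shape 3** — `<circle>` circle, stroke `#0000ff` → cut (S833, F1457). Machine vertices: (121.114,48.941) → (118.929,59.923) → (112.709,69.234) → (103.398,75.454) → (92.416,77.639) → (81.434,75.454) → (72.123,69.234) → (65.903,59.923) → (63.718,48.941) → (65.903,37.959) → (72.123,28.648) → (81.434,22.428) → (92.416,20.243) → (103.398,22.428) → (112.709,28.648) → (118.929,37.959) → (121.114,48.941). Closed: final G1 returns to the first vertex.

; LightBurn 1.4.05
; GRBL device profile, absolute coords
G21
G90
G0 X21.810 Y104.798
M3 S365
G1 X104.189 Y100.772 F3873
M5
G0 X75.413 Y97.857
M3 S833
G1 X27.909 Y107.262 F1457
G1 X99.778 Y41.403 F1457
G1 X105.614 Y76.191 F1457
G1 X94.552 Y36.171 F1457
G1 X82.288 Y39.533 F1457
M5
G0 X121.114 Y48.941
M3 S833
G1 X118.929 Y59.923 F1457
G1 X112.709 Y69.234 F1457
G1 X103.398 Y75.454 F1457
G1 X92.416 Y77.639 F1457
G1 X81.434 Y75.454 F1457
G1 X72.123 Y69.234 F1457
G1 X65.903 Y59.923 F1457
G1 X63.718 Y48.941 F1457
G1 X65.903 Y37.959 F1457
G1 X72.123 Y28.648 F1457
G1 X81.434 Y22.428 F1457
G1 X92.416 Y20.243 F1457
G1 X103.398 Y22.428 F1457
G1 X112.709 Y28.648 F1457
G1 X118.929 Y37.959 F1457
G1 X121.114 Y48.941 F1457
M5
G0 X0.000 Y0.000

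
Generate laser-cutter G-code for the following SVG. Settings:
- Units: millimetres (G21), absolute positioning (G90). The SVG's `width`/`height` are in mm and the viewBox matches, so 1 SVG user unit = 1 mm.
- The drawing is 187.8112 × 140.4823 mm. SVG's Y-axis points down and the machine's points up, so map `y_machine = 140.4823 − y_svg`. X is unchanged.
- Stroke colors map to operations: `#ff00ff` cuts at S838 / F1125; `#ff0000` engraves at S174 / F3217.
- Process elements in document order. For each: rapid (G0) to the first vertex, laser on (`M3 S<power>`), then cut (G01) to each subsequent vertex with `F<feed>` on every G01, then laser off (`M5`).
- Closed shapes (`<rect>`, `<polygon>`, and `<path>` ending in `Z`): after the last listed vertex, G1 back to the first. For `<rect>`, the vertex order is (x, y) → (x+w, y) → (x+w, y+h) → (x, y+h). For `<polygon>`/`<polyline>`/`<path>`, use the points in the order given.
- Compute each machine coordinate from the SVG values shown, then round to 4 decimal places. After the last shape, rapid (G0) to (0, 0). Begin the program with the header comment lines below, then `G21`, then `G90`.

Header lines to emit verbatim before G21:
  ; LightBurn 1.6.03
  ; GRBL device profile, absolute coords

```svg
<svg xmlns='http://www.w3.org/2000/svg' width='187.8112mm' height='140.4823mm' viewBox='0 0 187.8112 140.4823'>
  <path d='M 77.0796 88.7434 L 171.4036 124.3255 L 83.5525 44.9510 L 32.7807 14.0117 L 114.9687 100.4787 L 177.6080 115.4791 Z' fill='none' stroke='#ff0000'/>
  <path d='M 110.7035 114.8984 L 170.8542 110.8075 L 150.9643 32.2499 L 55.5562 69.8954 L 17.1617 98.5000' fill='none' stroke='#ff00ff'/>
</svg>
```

1 u = 1 mm; y_m = 140.4823 − y.

[1] `<path>` closed polygon, #ff0000→engrave S174 F3217: (77.0796,51.7389) → (171.4036,16.1568) → (83.5525,95.5313) → (32.7807,126.4706) → (114.9687,40.0036) → (177.6080,25.0032) → (77.0796,51.7389) (closed)

[2] `<path>` open polyline, #ff00ff→cut S838 F1125: (110.7035,25.5839) → (170.8542,29.6748) → (150.9643,108.2324) → (55.5562,70.5869) → (17.1617,41.9823)

; LightBurn 1.6.03
; GRBL device profile, absolute coords
G21
G90
G0 X77.0796 Y51.7389
M3 S174
G01 X171.4036 Y16.1568 F3217
G01 X83.5525 Y95.5313 F3217
G01 X32.7807 Y126.4706 F3217
G01 X114.9687 Y40.0036 F3217
G01 X177.6080 Y25.0032 F3217
G01 X77.0796 Y51.7389 F3217
M5
G0 X110.7035 Y25.5839
M3 S838
G01 X170.8542 Y29.6748 F1125
G01 X150.9643 Y108.2324 F1125
G01 X55.5562 Y70.5869 F1125
G01 X17.1617 Y41.9823 F1125
M5
G0 X0.0000 Y0.0000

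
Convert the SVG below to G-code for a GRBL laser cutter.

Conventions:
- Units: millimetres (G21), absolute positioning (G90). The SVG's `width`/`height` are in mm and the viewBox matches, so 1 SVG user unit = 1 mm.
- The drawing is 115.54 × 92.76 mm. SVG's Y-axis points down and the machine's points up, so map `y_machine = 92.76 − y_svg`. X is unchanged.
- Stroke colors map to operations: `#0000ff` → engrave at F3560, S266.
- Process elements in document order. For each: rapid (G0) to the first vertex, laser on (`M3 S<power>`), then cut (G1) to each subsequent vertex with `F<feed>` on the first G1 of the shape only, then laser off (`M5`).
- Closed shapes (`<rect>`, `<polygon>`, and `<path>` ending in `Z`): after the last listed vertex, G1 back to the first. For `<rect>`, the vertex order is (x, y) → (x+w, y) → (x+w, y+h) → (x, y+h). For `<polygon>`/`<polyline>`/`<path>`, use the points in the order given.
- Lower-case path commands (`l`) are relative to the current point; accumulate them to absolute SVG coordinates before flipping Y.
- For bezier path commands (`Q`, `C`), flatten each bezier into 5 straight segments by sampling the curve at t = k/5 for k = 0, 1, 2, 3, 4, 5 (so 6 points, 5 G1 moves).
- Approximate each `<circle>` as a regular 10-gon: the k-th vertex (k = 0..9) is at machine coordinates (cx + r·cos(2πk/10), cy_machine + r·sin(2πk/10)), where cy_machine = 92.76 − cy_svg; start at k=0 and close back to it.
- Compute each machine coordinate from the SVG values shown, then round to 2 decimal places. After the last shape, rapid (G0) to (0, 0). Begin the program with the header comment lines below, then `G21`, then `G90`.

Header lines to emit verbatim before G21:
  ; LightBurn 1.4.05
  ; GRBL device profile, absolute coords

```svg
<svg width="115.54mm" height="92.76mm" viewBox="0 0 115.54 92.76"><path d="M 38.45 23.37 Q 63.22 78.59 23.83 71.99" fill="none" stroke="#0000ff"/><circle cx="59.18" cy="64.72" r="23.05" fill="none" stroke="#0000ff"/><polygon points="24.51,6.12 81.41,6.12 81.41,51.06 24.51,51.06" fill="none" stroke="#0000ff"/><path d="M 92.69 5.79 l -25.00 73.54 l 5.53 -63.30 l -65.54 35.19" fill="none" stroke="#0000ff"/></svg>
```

; LightBurn 1.4.05
; GRBL device profile, absolute coords
G21
G90
G0 X38.45 Y69.39
M3 S266
G1 X45.79 Y49.77 F3560
G1 X48.00 Y35.11
G1 X45.08 Y25.38
G1 X37.02 Y20.60
G1 X23.83 Y20.77
M5
G0 X82.23 Y28.04
M3 S266
G1 X77.83 Y41.59 F3560
G1 X66.30 Y49.96
G1 X52.06 Y49.96
G1 X40.53 Y41.59
G1 X36.13 Y28.04
G1 X40.53 Y14.49
G1 X52.06 Y6.12
G1 X66.30 Y6.12
G1 X77.83 Y14.49
G1 X82.23 Y28.04
M5
G0 X24.51 Y86.64
M3 S266
G1 X81.41 Y86.64 F3560
G1 X81.41 Y41.70
G1 X24.51 Y41.70
G1 X24.51 Y86.64
M5
G0 X92.69 Y86.97
M3 S266
G1 X67.69 Y13.43 F3560
G1 X73.22 Y76.73
G1 X7.68 Y41.54
M5
G0 X0.00 Y0.00

1 u = 1 mm; y_m = 92.76 − y.

[1] `<path>` quadratic bezier, #0000ff→engrave S266 F3560: (38.45,69.39) → (45.79,49.77) → (48.00,35.11) → (45.08,25.38) → (37.02,20.60) → (23.83,20.77)

[2] `<circle>` circle, #0000ff→engrave S266 F3560: (82.23,28.04) → (77.83,41.59) → (66.30,49.96) → (52.06,49.96) → (40.53,41.59) → (36.13,28.04) → (40.53,14.49) → (52.06,6.12) → (66.30,6.12) → (77.83,14.49) → (82.23,28.04) (closed)

[3] `<polygon>` rectangle, #0000ff→engrave S266 F3560: (24.51,86.64) → (81.41,86.64) → (81.41,41.70) → (24.51,41.70) → (24.51,86.64) (closed)

[4] `<path>` open polyline, #0000ff→engrave S266 F3560: (92.69,86.97) → (67.69,13.43) → (73.22,76.73) → (7.68,41.54)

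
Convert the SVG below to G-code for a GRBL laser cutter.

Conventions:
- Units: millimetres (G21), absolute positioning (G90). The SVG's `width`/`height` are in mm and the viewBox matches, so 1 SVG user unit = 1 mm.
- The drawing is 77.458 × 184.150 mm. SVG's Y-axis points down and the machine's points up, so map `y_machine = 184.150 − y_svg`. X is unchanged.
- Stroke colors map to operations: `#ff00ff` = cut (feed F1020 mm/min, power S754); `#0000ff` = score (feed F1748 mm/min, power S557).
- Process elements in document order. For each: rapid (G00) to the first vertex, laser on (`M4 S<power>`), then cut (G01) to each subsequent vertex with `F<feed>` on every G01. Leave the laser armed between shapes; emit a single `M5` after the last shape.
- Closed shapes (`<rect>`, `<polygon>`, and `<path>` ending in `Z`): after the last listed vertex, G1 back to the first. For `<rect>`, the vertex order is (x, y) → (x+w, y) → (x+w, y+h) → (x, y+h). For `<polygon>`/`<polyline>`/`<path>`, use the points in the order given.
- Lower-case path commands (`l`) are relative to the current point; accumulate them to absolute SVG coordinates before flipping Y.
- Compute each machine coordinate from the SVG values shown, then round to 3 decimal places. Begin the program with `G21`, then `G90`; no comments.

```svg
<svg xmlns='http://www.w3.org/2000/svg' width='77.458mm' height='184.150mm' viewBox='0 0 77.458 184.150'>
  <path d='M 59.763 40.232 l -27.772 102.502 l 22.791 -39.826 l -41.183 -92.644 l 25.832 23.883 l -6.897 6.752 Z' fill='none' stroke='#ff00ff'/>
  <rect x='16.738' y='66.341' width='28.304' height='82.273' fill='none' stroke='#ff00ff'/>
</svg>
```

G21
G90
G00 X59.763 Y143.918
M4 S754
G01 X31.991 Y41.416 F1020
G01 X54.782 Y81.242 F1020
G01 X13.599 Y173.886 F1020
G01 X39.431 Y150.003 F1020
G01 X32.534 Y143.251 F1020
G01 X59.763 Y143.918 F1020
G00 X16.738 Y117.809
M4 S754
G01 X45.042 Y117.809 F1020
G01 X45.042 Y35.536 F1020
G01 X16.738 Y35.536 F1020
G01 X16.738 Y117.809 F1020
M5

Since the viewBox matches the mm dimensions, user units are millimetres directly. The only transform is the Y-flip y_m = 184.150 − y_svg.

Shape 1 is a closed polygon drawn with `<path>`. Its stroke #ff00ff means cut at S754, F1020. After flipping Y the toolpath is (59.763,143.918) → (31.991,41.416) → (54.782,81.242) → (13.599,173.886) → (39.431,150.003) → (32.534,143.251) → (59.763,143.918), returning to the start.

Shape 2 is a rectangle drawn with `<rect>`. Its stroke #ff00ff means cut at S754, F1020. After flipping Y the toolpath is (16.738,117.809) → (45.042,117.809) → (45.042,35.536) → (16.738,35.536) → (16.738,117.809), returning to the start.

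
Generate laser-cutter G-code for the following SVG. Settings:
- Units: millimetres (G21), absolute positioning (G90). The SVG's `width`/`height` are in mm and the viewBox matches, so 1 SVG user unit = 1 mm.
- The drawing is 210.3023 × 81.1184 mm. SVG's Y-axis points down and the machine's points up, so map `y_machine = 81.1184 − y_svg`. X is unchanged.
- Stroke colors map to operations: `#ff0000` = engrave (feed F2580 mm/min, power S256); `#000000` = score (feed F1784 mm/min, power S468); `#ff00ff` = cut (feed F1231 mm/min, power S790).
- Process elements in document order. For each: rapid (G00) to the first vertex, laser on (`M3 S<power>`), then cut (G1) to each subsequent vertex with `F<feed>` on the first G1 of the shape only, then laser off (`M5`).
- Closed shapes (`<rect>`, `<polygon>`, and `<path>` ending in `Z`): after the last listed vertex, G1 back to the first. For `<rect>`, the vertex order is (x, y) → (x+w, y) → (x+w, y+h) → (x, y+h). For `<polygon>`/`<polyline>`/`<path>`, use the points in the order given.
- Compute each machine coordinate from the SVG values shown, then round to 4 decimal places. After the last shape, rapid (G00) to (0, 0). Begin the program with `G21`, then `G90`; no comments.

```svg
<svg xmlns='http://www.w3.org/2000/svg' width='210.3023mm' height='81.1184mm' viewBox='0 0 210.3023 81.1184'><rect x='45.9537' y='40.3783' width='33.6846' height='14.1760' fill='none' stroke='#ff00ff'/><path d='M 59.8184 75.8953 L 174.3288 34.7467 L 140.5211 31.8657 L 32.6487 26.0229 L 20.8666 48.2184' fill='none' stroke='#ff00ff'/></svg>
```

G21
G90
G00 X45.9537 Y40.7401
M3 S790
G1 X79.6383 Y40.7401 F1231
G1 X79.6383 Y26.5641
G1 X45.9537 Y26.5641
G1 X45.9537 Y40.7401
M5
G00 X59.8184 Y5.2231
M3 S790
G1 X174.3288 Y46.3717 F1231
G1 X140.5211 Y49.2527
G1 X32.6487 Y55.0955
G1 X20.8666 Y32.9000
M5
G00 X0.0000 Y0.0000

1 u = 1 mm; y_m = 81.1184 − y.

[1] `<rect>` rectangle, #ff00ff→cut S790 F1231: (45.9537,40.7401) → (79.6383,40.7401) → (79.6383,26.5641) → (45.9537,26.5641) → (45.9537,40.7401) (closed)

[2] `<path>` open polyline, #ff00ff→cut S790 F1231: (59.8184,5.2231) → (174.3288,46.3717) → (140.5211,49.2527) → (32.6487,55.0955) → (20.8666,32.9000)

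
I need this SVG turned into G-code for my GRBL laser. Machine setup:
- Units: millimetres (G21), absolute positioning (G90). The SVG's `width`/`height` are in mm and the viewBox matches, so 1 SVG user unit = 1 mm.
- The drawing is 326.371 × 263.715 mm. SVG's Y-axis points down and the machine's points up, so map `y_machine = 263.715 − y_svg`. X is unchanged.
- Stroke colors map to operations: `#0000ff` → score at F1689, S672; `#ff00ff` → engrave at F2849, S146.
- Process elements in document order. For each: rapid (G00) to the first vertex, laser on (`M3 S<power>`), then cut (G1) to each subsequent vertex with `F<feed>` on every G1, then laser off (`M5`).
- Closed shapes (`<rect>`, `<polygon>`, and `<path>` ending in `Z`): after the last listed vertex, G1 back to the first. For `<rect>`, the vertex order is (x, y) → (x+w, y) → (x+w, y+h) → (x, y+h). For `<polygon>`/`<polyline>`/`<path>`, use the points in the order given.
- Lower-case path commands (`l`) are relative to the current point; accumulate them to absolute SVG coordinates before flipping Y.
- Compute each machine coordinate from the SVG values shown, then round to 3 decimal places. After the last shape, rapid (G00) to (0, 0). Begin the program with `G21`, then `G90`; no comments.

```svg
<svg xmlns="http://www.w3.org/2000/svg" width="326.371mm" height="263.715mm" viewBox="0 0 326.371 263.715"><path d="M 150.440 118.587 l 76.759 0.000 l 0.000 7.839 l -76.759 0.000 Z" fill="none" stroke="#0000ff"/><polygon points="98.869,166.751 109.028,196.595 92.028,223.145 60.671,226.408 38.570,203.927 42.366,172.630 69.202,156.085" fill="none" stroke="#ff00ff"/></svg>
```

G21
G90
G00 X150.440 Y145.128
M3 S672
G1 X227.199 Y145.128 F1689
G1 X227.199 Y137.289 F1689
G1 X150.440 Y137.289 F1689
G1 X150.440 Y145.128 F1689
M5
G00 X98.869 Y96.964
M3 S146
G1 X109.028 Y67.120 F2849
G1 X92.028 Y40.570 F2849
G1 X60.671 Y37.307 F2849
G1 X38.570 Y59.788 F2849
G1 X42.366 Y91.085 F2849
G1 X69.202 Y107.630 F2849
G1 X98.869 Y96.964 F2849
M5
G00 X0.000 Y0.000

viewBox `0 0 326.371 263.715` with mm width/height → 1 unit = 1 mm. Flip: y_m = 263.715 − y_svg.

**Shape 1** — `<path>` rectangle, stroke `#0000ff` → score (S672, F1689). Machine vertices: (150.440,145.128) → (227.199,145.128) → (227.199,137.289) → (150.440,137.289) → (150.440,145.128). Closed: final G1 returns to the first vertex.

**Shape 2** — `<polygon>` regular polygon, stroke `#ff00ff` → engrave (S146, F2849). Machine vertices: (98.869,96.964) → (109.028,67.120) → (92.028,40.570) → (60.671,37.307) → (38.570,59.788) → (42.366,91.085) → (69.202,107.630) → (98.869,96.964). Closed: final G1 returns to the first vertex.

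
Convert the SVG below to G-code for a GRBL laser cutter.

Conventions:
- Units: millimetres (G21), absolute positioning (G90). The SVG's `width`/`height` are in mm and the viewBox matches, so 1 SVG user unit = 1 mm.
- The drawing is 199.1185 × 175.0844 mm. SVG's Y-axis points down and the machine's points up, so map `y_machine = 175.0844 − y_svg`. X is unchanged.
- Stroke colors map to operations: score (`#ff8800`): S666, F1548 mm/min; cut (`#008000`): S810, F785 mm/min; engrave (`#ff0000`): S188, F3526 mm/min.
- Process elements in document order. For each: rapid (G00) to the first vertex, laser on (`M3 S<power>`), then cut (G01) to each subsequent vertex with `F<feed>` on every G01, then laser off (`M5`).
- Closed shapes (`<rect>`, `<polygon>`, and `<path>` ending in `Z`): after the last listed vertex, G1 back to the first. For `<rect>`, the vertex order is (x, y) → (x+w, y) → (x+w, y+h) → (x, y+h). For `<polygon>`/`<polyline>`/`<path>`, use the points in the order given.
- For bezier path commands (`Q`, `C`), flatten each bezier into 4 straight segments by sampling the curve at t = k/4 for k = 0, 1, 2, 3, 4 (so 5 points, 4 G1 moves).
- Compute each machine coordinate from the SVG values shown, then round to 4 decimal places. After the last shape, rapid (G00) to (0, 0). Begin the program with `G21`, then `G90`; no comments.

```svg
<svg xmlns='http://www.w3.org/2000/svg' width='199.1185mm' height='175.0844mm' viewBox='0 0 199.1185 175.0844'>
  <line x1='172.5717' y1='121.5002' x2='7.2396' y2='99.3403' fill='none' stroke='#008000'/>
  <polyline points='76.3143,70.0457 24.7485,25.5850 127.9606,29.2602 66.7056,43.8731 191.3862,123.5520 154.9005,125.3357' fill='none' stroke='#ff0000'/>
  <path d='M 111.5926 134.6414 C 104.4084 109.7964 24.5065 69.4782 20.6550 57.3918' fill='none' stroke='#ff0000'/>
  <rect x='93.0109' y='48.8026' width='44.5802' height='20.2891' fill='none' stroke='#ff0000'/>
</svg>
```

Since the viewBox matches the mm dimensions, user units are millimetres directly. The only transform is the Y-flip y_m = 175.0844 − y_svg.

Shape 1 is a line segment drawn with `<line>`. Its stroke #008000 means cut at S810, F785. After flipping Y the toolpath is (172.5717,53.5842) → (7.2396,75.7441).

Shape 2 is a open polyline drawn with `<polyline>`. Its stroke #ff0000 means engrave at S188, F3526. After flipping Y the toolpath is (76.3143,105.0387) → (24.7485,149.4994) → (127.9606,145.8242) → (66.7056,131.2113) → (191.3862,51.5324) → (154.9005,49.7487).

Shape 3 is a cubic bezier drawn with `<path>`. Its stroke #ff0000 means engrave at S188, F3526. After flipping Y the toolpath is (111.5926,40.4430) → (94.8944,61.2951) → (64.8740,83.8523) → (35.4786,104.0172) → (20.6550,117.6926).

Shape 4 is a rectangle drawn with `<rect>`. Its stroke #ff0000 means engrave at S188, F3526. After flipping Y the toolpath is (93.0109,126.2818) → (137.5911,126.2818) → (137.5911,105.9927) → (93.0109,105.9927) → (93.0109,126.2818), returning to the start.

G21
G90
G00 X172.5717 Y53.5842
M3 S810
G01 X7.2396 Y75.7441 F785
M5
G00 X76.3143 Y105.0387
M3 S188
G01 X24.7485 Y149.4994 F3526
G01 X127.9606 Y145.8242 F3526
G01 X66.7056 Y131.2113 F3526
G01 X191.3862 Y51.5324 F3526
G01 X154.9005 Y49.7487 F3526
M5
G00 X111.5926 Y40.4430
M3 S188
G01 X94.8944 Y61.2951 F3526
G01 X64.8740 Y83.8523 F3526
G01 X35.4786 Y104.0172 F3526
G01 X20.6550 Y117.6926 F3526
M5
G00 X93.0109 Y126.2818
M3 S188
G01 X137.5911 Y126.2818 F3526
G01 X137.5911 Y105.9927 F3526
G01 X93.0109 Y105.9927 F3526
G01 X93.0109 Y126.2818 F3526
M5
G00 X0.0000 Y0.0000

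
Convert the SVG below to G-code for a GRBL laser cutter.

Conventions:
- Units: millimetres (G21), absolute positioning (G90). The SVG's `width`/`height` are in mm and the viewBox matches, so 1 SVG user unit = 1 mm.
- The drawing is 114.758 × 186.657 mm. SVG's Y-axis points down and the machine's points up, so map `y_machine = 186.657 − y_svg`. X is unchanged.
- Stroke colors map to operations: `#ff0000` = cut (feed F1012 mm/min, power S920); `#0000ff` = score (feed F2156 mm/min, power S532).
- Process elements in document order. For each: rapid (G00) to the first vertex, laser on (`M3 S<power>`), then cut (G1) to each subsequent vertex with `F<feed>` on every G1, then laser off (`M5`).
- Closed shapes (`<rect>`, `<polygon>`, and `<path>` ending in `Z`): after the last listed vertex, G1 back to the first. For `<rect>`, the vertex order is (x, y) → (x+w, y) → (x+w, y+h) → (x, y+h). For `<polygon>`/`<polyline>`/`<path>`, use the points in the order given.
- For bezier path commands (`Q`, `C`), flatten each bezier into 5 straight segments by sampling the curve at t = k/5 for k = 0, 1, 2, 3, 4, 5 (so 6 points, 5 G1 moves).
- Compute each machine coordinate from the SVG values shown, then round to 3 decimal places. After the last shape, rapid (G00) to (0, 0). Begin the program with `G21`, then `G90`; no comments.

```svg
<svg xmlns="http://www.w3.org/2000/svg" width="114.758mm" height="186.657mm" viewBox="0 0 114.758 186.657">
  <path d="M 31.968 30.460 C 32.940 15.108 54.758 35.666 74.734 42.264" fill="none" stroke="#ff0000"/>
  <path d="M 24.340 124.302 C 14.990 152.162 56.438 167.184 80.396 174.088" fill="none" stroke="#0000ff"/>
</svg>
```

G21
G90
G00 X31.968 Y156.197
M3 S920
G1 X34.871 Y161.498 F1012
G1 X41.688 Y160.574 F1012
G1 X51.331 Y155.820 F1012
G1 X62.709 Y149.628 F1012
G1 X74.734 Y144.393 F1012
M5
G00 X24.340 Y62.355
M3 S532
G1 X24.279 Y47.142 F2156
G1 X33.133 Y34.783 F2156
G1 X47.622 Y25.053 F2156
G1 X64.469 Y17.723 F2156
G1 X80.396 Y12.569 F2156
M5
G00 X0.000 Y0.000

1 u = 1 mm; y_m = 186.657 − y.

[1] `<path>` cubic bezier, #ff0000→cut S920 F1012: (31.968,156.197) → (34.871,161.498) → (41.688,160.574) → (51.331,155.820) → (62.709,149.628) → (74.734,144.393)

[2] `<path>` cubic bezier, #0000ff→score S532 F2156: (24.340,62.355) → (24.279,47.142) → (33.133,34.783) → (47.622,25.053) → (64.469,17.723) → (80.396,12.569)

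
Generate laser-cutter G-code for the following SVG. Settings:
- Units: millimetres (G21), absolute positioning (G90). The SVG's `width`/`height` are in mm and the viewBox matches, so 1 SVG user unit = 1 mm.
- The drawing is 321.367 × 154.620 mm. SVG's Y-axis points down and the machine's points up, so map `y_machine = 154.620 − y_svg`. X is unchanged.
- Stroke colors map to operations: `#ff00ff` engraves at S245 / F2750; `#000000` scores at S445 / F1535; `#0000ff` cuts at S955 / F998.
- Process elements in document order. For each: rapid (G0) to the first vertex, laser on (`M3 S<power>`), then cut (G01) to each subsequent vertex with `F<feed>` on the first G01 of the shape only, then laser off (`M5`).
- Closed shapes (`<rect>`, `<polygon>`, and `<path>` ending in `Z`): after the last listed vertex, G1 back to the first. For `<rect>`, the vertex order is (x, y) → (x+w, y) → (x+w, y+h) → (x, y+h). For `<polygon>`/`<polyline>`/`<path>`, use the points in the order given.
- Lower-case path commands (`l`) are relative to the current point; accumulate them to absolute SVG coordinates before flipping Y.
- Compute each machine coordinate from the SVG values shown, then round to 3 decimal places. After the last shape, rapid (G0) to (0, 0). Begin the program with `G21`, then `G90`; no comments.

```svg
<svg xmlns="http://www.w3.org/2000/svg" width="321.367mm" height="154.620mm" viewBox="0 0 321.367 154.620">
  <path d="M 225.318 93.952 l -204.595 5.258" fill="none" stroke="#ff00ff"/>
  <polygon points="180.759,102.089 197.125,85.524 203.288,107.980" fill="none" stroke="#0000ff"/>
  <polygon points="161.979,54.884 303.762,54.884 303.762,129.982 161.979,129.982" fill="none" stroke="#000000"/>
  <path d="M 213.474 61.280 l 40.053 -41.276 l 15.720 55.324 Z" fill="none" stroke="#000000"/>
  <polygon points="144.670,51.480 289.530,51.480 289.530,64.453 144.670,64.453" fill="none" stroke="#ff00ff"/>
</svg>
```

1 u = 1 mm; y_m = 154.620 − y.

[1] `<path>` line segment, #ff00ff→engrave S245 F2750: (225.318,60.668) → (20.723,55.410)

[2] `<polygon>` regular polygon, #0000ff→cut S955 F998: (180.759,52.531) → (197.125,69.096) → (203.288,46.640) → (180.759,52.531) (closed)

[3] `<polygon>` rectangle, #000000→score S445 F1535: (161.979,99.736) → (303.762,99.736) → (303.762,24.638) → (161.979,24.638) → (161.979,99.736) (closed)

[4] `<path>` regular polygon, #000000→score S445 F1535: (213.474,93.340) → (253.527,134.616) → (269.247,79.292) → (213.474,93.340) (closed)

[5] `<polygon>` rectangle, #ff00ff→engrave S245 F2750: (144.670,103.140) → (289.530,103.140) → (289.530,90.167) → (144.670,90.167) → (144.670,103.140) (closed)

G21
G90
G0 X225.318 Y60.668
M3 S245
G01 X20.723 Y55.410 F2750
M5
G0 X180.759 Y52.531
M3 S955
G01 X197.125 Y69.096 F998
G01 X203.288 Y46.640
G01 X180.759 Y52.531
M5
G0 X161.979 Y99.736
M3 S445
G01 X303.762 Y99.736 F1535
G01 X303.762 Y24.638
G01 X161.979 Y24.638
G01 X161.979 Y99.736
M5
G0 X213.474 Y93.340
M3 S445
G01 X253.527 Y134.616 F1535
G01 X269.247 Y79.292
G01 X213.474 Y93.340
M5
G0 X144.670 Y103.140
M3 S245
G01 X289.530 Y103.140 F2750
G01 X289.530 Y90.167
G01 X144.670 Y90.167
G01 X144.670 Y103.140
M5
G0 X0.000 Y0.000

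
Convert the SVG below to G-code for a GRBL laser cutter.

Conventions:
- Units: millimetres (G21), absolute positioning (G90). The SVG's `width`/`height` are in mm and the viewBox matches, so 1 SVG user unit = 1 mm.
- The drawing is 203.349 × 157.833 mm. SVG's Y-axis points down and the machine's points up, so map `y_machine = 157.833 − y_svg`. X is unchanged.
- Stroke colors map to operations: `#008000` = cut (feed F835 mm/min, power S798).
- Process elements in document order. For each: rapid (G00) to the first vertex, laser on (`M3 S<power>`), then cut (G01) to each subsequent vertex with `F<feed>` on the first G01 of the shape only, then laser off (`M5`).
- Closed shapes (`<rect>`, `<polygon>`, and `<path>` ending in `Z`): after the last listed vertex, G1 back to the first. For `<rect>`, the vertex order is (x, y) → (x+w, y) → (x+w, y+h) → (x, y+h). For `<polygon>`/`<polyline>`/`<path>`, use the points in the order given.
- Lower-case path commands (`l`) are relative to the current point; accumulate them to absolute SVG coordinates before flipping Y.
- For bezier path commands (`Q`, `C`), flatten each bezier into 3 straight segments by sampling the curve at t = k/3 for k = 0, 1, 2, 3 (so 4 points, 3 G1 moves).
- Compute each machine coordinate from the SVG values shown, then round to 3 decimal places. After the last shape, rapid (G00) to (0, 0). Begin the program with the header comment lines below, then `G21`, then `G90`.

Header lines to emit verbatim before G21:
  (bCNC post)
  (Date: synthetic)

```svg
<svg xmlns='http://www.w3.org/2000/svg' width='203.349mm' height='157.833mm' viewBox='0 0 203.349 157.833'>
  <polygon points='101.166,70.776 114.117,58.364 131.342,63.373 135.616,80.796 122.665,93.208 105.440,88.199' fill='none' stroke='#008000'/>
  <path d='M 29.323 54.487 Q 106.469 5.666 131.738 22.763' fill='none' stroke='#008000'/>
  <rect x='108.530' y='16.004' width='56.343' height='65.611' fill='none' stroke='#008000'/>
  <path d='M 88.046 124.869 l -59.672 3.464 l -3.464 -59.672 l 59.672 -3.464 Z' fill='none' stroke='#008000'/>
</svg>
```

Since the viewBox matches the mm dimensions, user units are millimetres directly. The only transform is the Y-flip y_m = 157.833 − y_svg.

Shape 1 is a regular polygon drawn with `<polygon>`. Its stroke #008000 means cut at S798, F835. After flipping Y the toolpath is (101.166,87.057) → (114.117,99.469) → (131.342,94.460) → (135.616,77.037) → (122.665,64.625) → (105.440,69.634) → (101.166,87.057), returning to the start.

Shape 2 is a quadratic bezier drawn with `<path>`. Its stroke #008000 means cut at S798, F835. After flipping Y the toolpath is (29.323,103.346) → (74.990,128.569) → (109.128,139.144) → (131.738,135.070).

Shape 3 is a rectangle drawn with `<rect>`. Its stroke #008000 means cut at S798, F835. After flipping Y the toolpath is (108.530,141.829) → (164.873,141.829) → (164.873,76.218) → (108.530,76.218) → (108.530,141.829), returning to the start.

Shape 4 is a regular polygon drawn with `<path>`. Its stroke #008000 means cut at S798, F835. After flipping Y the toolpath is (88.046,32.964) → (28.374,29.500) → (24.910,89.172) → (84.582,92.636) → (88.046,32.964), returning to the start.

(bCNC post)
(Date: synthetic)
G21
G90
G00 X101.166 Y87.057
M3 S798
G01 X114.117 Y99.469 F835
G01 X131.342 Y94.460
G01 X135.616 Y77.037
G01 X122.665 Y64.625
G01 X105.440 Y69.634
G01 X101.166 Y87.057
M5
G00 X29.323 Y103.346
M3 S798
G01 X74.990 Y128.569 F835
G01 X109.128 Y139.144
G01 X131.738 Y135.070
M5
G00 X108.530 Y141.829
M3 S798
G01 X164.873 Y141.829 F835
G01 X164.873 Y76.218
G01 X108.530 Y76.218
G01 X108.530 Y141.829
M5
G00 X88.046 Y32.964
M3 S798
G01 X28.374 Y29.500 F835
G01 X24.910 Y89.172
G01 X84.582 Y92.636
G01 X88.046 Y32.964
M5
G00 X0.000 Y0.000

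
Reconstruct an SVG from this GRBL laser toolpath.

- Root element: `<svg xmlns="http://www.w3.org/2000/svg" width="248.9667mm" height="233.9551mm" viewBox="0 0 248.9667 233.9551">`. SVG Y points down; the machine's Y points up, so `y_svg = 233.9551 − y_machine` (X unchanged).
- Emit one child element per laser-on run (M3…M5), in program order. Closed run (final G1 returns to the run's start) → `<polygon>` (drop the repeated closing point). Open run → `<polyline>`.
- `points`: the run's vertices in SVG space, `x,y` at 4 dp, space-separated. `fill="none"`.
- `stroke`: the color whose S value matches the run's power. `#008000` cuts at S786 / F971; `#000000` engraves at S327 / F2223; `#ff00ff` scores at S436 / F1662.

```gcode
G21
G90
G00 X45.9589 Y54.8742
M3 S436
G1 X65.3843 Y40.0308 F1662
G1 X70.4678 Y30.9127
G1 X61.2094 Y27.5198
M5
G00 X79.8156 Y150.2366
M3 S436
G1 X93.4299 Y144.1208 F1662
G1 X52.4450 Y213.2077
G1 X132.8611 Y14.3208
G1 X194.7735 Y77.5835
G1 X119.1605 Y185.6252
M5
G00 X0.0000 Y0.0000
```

<svg xmlns="http://www.w3.org/2000/svg" width="248.9667mm" height="233.9551mm" viewBox="0 0 248.9667 233.9551">
  <polyline points="45.9589,179.0809 65.3843,193.9243 70.4678,203.0424 61.2094,206.4353" fill="none" stroke="#ff00ff"/>
  <polyline points="79.8156,83.7185 93.4299,89.8343 52.4450,20.7474 132.8611,219.6343 194.7735,156.3716 119.1605,48.3299" fill="none" stroke="#ff00ff"/>
</svg>

Each laser-on run becomes one SVG element. Flip Y back into SVG space with y_svg = 233.9551 − y_machine. Every run uses S436, so all elements get stroke `#ff00ff` (score).

Run 1: The run is open, so emit a `<polyline>` with points (Y-flipped): 45.9589,179.0809 65.3843,193.9243 70.4678,203.0424 61.2094,206.4353.

Run 2: The run is open, so emit a `<polyline>` with points (Y-flipped): 79.8156,83.7185 93.4299,89.8343 52.4450,20.7474 132.8611,219.6343 194.7735,156.3716 119.1605,48.3299.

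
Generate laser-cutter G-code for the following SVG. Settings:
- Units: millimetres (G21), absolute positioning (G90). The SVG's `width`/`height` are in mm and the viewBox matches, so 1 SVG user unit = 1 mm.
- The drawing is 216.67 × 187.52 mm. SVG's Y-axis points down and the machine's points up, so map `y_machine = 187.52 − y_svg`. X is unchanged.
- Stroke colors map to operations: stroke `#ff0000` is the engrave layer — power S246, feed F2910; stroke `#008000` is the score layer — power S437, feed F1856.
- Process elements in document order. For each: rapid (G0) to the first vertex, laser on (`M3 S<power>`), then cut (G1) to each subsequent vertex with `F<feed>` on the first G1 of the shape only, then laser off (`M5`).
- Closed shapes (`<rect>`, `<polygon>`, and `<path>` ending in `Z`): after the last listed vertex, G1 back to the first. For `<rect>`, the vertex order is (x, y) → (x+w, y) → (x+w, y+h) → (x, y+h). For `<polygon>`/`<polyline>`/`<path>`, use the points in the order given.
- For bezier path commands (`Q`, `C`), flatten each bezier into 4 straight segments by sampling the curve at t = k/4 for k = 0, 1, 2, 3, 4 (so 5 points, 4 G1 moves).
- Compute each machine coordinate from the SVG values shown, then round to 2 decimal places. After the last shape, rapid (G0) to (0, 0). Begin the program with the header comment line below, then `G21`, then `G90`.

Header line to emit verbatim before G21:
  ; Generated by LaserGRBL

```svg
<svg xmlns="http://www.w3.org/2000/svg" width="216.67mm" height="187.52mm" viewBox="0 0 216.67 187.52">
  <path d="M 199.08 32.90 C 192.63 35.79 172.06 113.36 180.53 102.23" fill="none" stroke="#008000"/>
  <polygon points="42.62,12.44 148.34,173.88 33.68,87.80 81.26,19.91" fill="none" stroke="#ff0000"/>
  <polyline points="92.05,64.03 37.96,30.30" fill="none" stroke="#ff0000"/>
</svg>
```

; Generated by LaserGRBL
G21
G90
G0 X199.08 Y154.62
M3 S437
G1 X192.27 Y141.00 F1856
G1 X184.21 Y114.70
G1 X178.95 Y91.02
G1 X180.53 Y85.29
M5
G0 X42.62 Y175.08
M3 S246
G1 X148.34 Y13.64 F2910
G1 X33.68 Y99.72
G1 X81.26 Y167.61
G1 X42.62 Y175.08
M5
G0 X92.05 Y123.49
M3 S246
G1 X37.96 Y157.22 F2910
M5
G0 X0.00 Y0.00

Since the viewBox matches the mm dimensions, user units are millimetres directly. The only transform is the Y-flip y_m = 187.52 − y_svg.

Shape 1 is a cubic bezier drawn with `<path>`. Its stroke #008000 means score at S437, F1856. After flipping Y the toolpath is (199.08,154.62) → (192.27,141.00) → (184.21,114.70) → (178.95,91.02) → (180.53,85.29).

Shape 2 is a closed polygon drawn with `<polygon>`. Its stroke #ff0000 means engrave at S246, F2910. After flipping Y the toolpath is (42.62,175.08) → (148.34,13.64) → (33.68,99.72) → (81.26,167.61) → (42.62,175.08), returning to the start.

Shape 3 is a line segment drawn with `<polyline>`. Its stroke #ff0000 means engrave at S246, F2910. After flipping Y the toolpath is (92.05,123.49) → (37.96,157.22).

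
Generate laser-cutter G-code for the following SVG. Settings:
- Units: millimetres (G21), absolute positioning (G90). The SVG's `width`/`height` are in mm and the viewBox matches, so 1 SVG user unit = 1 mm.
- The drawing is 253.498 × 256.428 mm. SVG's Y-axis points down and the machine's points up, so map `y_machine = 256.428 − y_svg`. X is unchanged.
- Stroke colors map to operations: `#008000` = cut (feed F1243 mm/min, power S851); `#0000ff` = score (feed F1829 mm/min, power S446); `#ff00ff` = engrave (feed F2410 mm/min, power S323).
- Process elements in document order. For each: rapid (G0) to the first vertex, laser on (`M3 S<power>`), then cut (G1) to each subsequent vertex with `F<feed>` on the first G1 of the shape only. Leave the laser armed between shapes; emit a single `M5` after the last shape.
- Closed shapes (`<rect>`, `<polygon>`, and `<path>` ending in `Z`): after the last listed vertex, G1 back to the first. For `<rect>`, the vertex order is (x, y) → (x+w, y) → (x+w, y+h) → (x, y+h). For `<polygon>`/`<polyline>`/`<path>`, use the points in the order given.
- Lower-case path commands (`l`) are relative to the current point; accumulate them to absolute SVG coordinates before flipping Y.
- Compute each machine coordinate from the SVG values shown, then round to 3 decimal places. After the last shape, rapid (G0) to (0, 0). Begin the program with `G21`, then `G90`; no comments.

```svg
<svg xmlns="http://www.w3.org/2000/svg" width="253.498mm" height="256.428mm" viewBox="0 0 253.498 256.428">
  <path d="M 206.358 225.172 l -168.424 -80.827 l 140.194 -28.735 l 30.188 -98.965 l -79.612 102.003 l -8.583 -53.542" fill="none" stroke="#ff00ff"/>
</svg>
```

G21
G90
G0 X206.358 Y31.256
M3 S323
G1 X37.934 Y112.083 F2410
G1 X178.128 Y140.818
G1 X208.316 Y239.783
G1 X128.704 Y137.780
G1 X120.121 Y191.322
M5
G0 X0.000 Y0.000

viewBox `0 0 253.498 256.428` with mm width/height → 1 unit = 1 mm. Flip: y_m = 256.428 − y_svg.

**Shape 1** — `<path>` open polyline, stroke `#ff00ff` → engrave (S323, F2410). Machine vertices: (206.358,31.256) → (37.934,112.083) → (178.128,140.818) → (208.316,239.783) → (128.704,137.780) → (120.121,191.322). Open path.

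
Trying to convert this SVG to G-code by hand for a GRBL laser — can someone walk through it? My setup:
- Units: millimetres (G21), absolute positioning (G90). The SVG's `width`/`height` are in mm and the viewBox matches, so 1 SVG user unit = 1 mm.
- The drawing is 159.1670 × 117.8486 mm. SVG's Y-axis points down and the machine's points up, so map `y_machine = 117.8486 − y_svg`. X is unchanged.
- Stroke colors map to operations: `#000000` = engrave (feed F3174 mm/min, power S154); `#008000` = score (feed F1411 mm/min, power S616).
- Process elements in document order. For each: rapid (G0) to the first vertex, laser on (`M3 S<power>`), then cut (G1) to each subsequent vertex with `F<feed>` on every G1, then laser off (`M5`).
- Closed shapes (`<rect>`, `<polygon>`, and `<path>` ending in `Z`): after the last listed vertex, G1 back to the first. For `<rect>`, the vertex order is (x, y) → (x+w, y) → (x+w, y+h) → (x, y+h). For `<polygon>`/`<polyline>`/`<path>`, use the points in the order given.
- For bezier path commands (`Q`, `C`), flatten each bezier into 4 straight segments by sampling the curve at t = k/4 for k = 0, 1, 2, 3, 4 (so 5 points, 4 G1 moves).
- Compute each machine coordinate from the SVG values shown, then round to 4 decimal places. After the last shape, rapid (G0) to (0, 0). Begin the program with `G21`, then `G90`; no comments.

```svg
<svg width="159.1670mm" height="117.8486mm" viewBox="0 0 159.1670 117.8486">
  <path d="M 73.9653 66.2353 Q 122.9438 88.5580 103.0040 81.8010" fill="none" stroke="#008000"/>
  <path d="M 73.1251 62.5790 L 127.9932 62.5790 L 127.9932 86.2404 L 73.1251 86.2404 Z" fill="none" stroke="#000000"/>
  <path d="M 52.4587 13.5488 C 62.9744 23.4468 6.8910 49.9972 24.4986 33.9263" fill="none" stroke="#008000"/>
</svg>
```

Since the viewBox matches the mm dimensions, user units are millimetres directly. The only transform is the Y-flip y_m = 117.8486 − y_svg.

Shape 1 is a quadratic bezier drawn with `<path>`. Its stroke #008000 means score at S616, F1411. After flipping Y the toolpath is (73.9653,51.6133) → (94.1472,42.2694) → (105.7142,36.5605) → (108.6665,34.4866) → (103.0040,36.0476).

Shape 2 is a rectangle drawn with `<path>`. Its stroke #000000 means engrave at S154, F3174. After flipping Y the toolpath is (73.1251,55.2696) → (127.9932,55.2696) → (127.9932,31.6082) → (73.1251,31.6082) → (73.1251,55.2696), returning to the start.

Shape 3 is a cubic bezier drawn with `<path>`. Its stroke #008000 means score at S616, F1411. After flipping Y the toolpath is (52.4587,104.2998) → (50.0502,94.6801) → (35.8192,84.3727) → (22.9179,78.9345) → (24.4986,83.9223).

G21
G90
G0 X73.9653 Y51.6133
M3 S616
G1 X94.1472 Y42.2694 F1411
G1 X105.7142 Y36.5605 F1411
G1 X108.6665 Y34.4866 F1411
G1 X103.0040 Y36.0476 F1411
M5
G0 X73.1251 Y55.2696
M3 S154
G1 X127.9932 Y55.2696 F3174
G1 X127.9932 Y31.6082 F3174
G1 X73.1251 Y31.6082 F3174
G1 X73.1251 Y55.2696 F3174
M5
G0 X52.4587 Y104.2998
M3 S616
G1 X50.0502 Y94.6801 F1411
G1 X35.8192 Y84.3727 F1411
G1 X22.9179 Y78.9345 F1411
G1 X24.4986 Y83.9223 F1411
M5
G0 X0.0000 Y0.0000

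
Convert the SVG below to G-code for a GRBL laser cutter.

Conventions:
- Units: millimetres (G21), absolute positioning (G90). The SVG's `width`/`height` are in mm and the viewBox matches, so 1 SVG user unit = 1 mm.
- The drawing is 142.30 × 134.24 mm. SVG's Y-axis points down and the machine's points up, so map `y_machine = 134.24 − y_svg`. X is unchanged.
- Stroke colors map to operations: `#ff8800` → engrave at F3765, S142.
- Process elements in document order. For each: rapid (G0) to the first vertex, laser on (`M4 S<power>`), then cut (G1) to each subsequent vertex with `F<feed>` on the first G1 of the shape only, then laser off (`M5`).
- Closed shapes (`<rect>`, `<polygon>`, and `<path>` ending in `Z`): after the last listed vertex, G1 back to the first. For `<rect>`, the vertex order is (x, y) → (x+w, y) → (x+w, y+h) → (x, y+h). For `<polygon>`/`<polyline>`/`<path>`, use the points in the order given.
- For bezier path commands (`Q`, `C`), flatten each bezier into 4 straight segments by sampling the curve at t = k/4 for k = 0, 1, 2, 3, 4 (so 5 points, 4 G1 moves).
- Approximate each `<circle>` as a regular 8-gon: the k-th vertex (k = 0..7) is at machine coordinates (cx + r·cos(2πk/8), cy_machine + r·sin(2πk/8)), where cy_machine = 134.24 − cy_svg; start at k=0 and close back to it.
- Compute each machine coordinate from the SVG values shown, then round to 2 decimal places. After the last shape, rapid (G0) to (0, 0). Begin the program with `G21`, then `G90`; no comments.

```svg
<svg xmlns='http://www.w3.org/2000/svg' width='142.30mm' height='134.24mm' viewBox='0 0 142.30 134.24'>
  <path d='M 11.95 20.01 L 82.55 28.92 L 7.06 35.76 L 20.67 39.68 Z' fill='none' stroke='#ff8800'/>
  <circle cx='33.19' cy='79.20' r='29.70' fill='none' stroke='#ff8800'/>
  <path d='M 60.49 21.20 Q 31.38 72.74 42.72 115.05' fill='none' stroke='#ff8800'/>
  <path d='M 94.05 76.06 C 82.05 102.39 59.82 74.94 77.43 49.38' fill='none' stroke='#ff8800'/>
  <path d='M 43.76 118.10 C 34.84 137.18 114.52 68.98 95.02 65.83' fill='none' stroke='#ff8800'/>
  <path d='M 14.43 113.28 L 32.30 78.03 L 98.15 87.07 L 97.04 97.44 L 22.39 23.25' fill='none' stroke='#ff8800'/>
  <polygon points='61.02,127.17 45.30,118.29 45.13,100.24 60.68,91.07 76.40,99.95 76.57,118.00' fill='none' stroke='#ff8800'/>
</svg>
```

G21
G90
G0 X11.95 Y114.23
M4 S142
G1 X82.55 Y105.32 F3765
G1 X7.06 Y98.48
G1 X20.67 Y94.56
G1 X11.95 Y114.23
M5
G0 X62.89 Y55.04
M4 S142
G1 X54.19 Y76.04 F3765
G1 X33.19 Y84.74
G1 X12.19 Y76.04
G1 X3.49 Y55.04
G1 X12.19 Y34.04
G1 X33.19 Y25.34
G1 X54.19 Y34.04
G1 X62.89 Y55.04
M5
G0 X60.49 Y113.04
M4 S142
G1 X48.46 Y87.85 F3765
G1 X41.49 Y63.81
G1 X39.58 Y40.92
G1 X42.72 Y19.19
M5
G0 X94.05 Y58.18
M4 S142
G1 X83.91 Y47.65 F3765
G1 X74.64 Y52.06
G1 X70.91 Y66.21
G1 X77.43 Y84.86
M5
G0 X43.76 Y16.14
M4 S142
G1 X50.75 Y15.81 F3765
G1 X73.36 Y33.94
G1 X93.98 Y56.23
G1 X95.02 Y68.41
M5
G0 X14.43 Y20.96
M4 S142
G1 X32.30 Y56.21 F3765
G1 X98.15 Y47.17
G1 X97.04 Y36.80
G1 X22.39 Y110.99
M5
G0 X61.02 Y7.07
M4 S142
G1 X45.30 Y15.95 F3765
G1 X45.13 Y34.00
G1 X60.68 Y43.17
G1 X76.40 Y34.29
G1 X76.57 Y16.24
G1 X61.02 Y7.07
M5
G0 X0.00 Y0.00

viewBox `0 0 142.30 134.24` with mm width/height → 1 unit = 1 mm. Flip: y_m = 134.24 − y_svg.

**Shape 1** — `<path>` closed polygon, stroke `#ff8800` → engrave (S142, F3765). Machine vertices: (11.95,114.23) → (82.55,105.32) → (7.06,98.48) → (20.67,94.56) → (11.95,114.23). Closed: final G1 returns to the first vertex.

**Shape 2** — `<circle>` circle, stroke `#ff8800` → engrave (S142, F3765). Machine vertices: (62.89,55.04) → (54.19,76.04) → (33.19,84.74) → (12.19,76.04) → (3.49,55.04) → (12.19,34.04) → (33.19,25.34) → (54.19,34.04) → (62.89,55.04). Closed: final G1 returns to the first vertex.

**Shape 3** — `<path>` quadratic bezier, stroke `#ff8800` → engrave (S142, F3765). Control points (SVG): P0=(60.49,21.20), P1=(31.38,72.74), P2=(42.72,115.05); sampled at t=k/4. Machine vertices: (60.49,113.04) → (48.46,87.85) → (41.49,63.81) → (39.58,40.92) → (42.72,19.19). Open path.

**Shape 4** — `<path>` cubic bezier, stroke `#ff8800` → engrave (S142, F3765). Control points (SVG): P0=(94.05,76.06), P1=(82.05,102.39), P2=(59.82,74.94), P3=(77.43,49.38); sampled at t=k/4. Machine vertices: (94.05,58.18) → (83.91,47.65) → (74.64,52.06) → (70.91,66.21) → (77.43,84.86). Open path.

**Shape 5** — `<path>` cubic bezier, stroke `#ff8800` → engrave (S142, F3765). Control points (SVG): P0=(43.76,118.10), P1=(34.84,137.18), P2=(114.52,68.98), P3=(95.02,65.83); sampled at t=k/4. Machine vertices: (43.76,16.14) → (50.75,15.81) → (73.36,33.94) → (93.98,56.23) → (95.02,68.41). Open path.

**Shape 6** — `<path>` open polyline, stroke `#ff8800` → engrave (S142, F3765). Machine vertices: (14.43,20.96) → (32.30,56.21) → (98.15,47.17) → (97.04,36.80) → (22.39,110.99). Open path.

**Shape 7** — `<polygon>` regular polygon, stroke `#ff8800` → engrave (S142, F3765). Machine vertices: (61.02,7.07) → (45.30,15.95) → (45.13,34.00) → (60.68,43.17) → (76.40,34.29) → (76.57,16.24) → (61.02,7.07). Closed: final G1 returns to the first vertex.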